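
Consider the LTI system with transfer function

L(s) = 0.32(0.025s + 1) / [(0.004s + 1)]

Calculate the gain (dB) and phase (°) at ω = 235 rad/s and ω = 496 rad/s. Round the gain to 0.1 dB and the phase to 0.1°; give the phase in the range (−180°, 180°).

ω = 235: 2.9 dB, 37.1°; ω = 496: 5.1 dB, 22.1°

At ω = 235 rad/s:
zero (1 + j235·0.025) = 1 + j5.875 → |·| ≈ 5.9595, ∠ ≈ 80.34°
pole (1 + j235·0.004) = 1 + j0.94 → |·| ≈ 1.3724, ∠ ≈ 43.23°
|L| = 0.32 · 5.9595 / (1.3724) ≈ 1.3896
Gain = 20 log₁₀(1.3896) ≈ 2.86 dB
∠L = (80.34°) − (43.23°) = 37.11°

At ω = 496 rad/s:
zero (1 + j496·0.025) = 1 + j12.4 → |·| ≈ 12.44, ∠ ≈ 85.39°
pole (1 + j496·0.004) = 1 + j1.984 → |·| ≈ 2.2218, ∠ ≈ 63.25°
|L| = 0.32 · 12.44 / (2.2218) ≈ 1.7917
Gain = 20 log₁₀(1.7917) ≈ 5.07 dB
∠L = (85.39°) − (63.25°) = 22.14°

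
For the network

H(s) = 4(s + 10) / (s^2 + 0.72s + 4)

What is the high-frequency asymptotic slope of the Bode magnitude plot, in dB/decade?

Each pole contributes −20 dB/decade at high frequency; each zero contributes +20 dB/decade.
Net: 1 zero(s) − 2 pole(s) → -20 dB/decade.

-20 dB/decade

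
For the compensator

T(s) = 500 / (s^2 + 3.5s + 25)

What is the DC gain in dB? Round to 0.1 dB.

T(0) = 500 / 25 = 20
20 log₁₀(20) ≈ 26.02 dB

26.0 dB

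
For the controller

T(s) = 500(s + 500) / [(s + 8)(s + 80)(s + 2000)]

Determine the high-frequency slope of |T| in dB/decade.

-40 dB/decade

Each pole contributes −20 dB/decade at high frequency; each zero contributes +20 dB/decade.
Net: 1 zero(s) − 3 pole(s) → -40 dB/decade.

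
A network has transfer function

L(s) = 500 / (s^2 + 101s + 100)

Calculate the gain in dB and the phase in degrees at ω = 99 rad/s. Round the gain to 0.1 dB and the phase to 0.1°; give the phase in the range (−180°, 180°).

-28.9 dB, -134.1°

Substitute s = j99:
Numerator: 500 = 500 + j0
Denominator: (j99)^2 + 101(j99) + 100 = -9701 + j9999
|N| = √(500² + 0²) ≈ 500, ∠N ≈ 0.00°
|D| = √(9701² + 9999²) ≈ 13932, ∠D ≈ 134.13°
|L| = 500 / 13932 ≈ 0.035889
Gain = 20 log₁₀(0.035889) ≈ -28.90 dB
∠L = 0.00° − 134.13° = -134.13°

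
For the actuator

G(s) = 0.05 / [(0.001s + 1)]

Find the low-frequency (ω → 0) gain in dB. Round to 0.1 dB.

G(0) = 0.05 · 1 / 1 = 0.05
20 log₁₀(0.05) ≈ -26.02 dB

-26.0 dB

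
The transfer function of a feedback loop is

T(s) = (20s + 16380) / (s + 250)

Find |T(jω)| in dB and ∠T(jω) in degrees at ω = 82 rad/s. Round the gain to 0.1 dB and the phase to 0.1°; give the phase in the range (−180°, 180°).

35.9 dB, -12.4°

Substitute s = j82:
Numerator: 20(j82) + 16380 = 16380 + j1640
Denominator: (j82) + 250 = 250 + j82
|N| = √(16380² + 1640²) ≈ 16462, ∠N ≈ 5.72°
|D| = √(250² + 82²) ≈ 263.1, ∠D ≈ 18.16°
|T| = 16462 / 263.1 ≈ 62.569
Gain = 20 log₁₀(62.569) ≈ 35.93 dB
∠T = 5.72° − 18.16° = -12.44°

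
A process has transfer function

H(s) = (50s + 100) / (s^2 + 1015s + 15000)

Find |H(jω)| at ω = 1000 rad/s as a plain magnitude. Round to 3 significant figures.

0.0354

Substitute s = j1000:
Numerator: 50(j1000) + 100 = 100 + j50000
Denominator: (j1000)^2 + 1015(j1000) + 15000 = -985000 + j1015000
|N| = √(100² + 50000²) ≈ 50000, ∠N ≈ 89.89°
|D| = √(985000² + 1015000²) ≈ 1.4144e+06, ∠D ≈ 134.14°
|H| = 50000 / 1.4144e+06 ≈ 0.035351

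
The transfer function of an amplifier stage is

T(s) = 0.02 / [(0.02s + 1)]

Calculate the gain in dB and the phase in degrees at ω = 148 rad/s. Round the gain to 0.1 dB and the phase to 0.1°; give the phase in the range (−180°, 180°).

At ω = 148 rad/s:
pole (1 + j148·0.02) = 1 + j2.96 → |·| ≈ 3.1244, ∠ ≈ 71.33°
|T| = 0.02 · 1 / (3.1244) ≈ 0.0064012
Gain = 20 log₁₀(0.0064012) ≈ -43.87 dB
∠T = (0°) − (71.33°) = -71.33°

-43.9 dB, -71.3°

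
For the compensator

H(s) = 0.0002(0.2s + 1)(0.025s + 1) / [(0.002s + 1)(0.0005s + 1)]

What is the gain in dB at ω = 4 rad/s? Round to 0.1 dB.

-71.8 dB

At ω = 4 rad/s:
zero (1 + j4·0.2) = 1 + j0.8 → |·| ≈ 1.2806, ∠ ≈ 38.66°
zero (1 + j4·0.025) = 1 + j0.1 → |·| ≈ 1.005, ∠ ≈ 5.71°
pole (1 + j4·0.002) = 1 + j0.008 → |·| ≈ 1, ∠ ≈ 0.46°
pole (1 + j4·0.0005) = 1 + j0.002 → |·| ≈ 1, ∠ ≈ 0.11°
|H| = 0.0002 · 1.2806 · 1.005 / (1 · 1) ≈ 0.0002574
Gain = 20 log₁₀(0.0002574) ≈ -71.79 dB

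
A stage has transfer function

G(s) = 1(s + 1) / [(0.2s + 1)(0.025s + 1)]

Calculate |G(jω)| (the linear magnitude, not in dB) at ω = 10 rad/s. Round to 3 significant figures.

4.36

At ω = 10 rad/s:
zero (1 + j10·1) = 1 + j10 → |·| ≈ 10.05, ∠ ≈ 84.29°
pole (1 + j10·0.2) = 1 + j2 → |·| ≈ 2.2361, ∠ ≈ 63.43°
pole (1 + j10·0.025) = 1 + j0.25 → |·| ≈ 1.0308, ∠ ≈ 14.04°
|G| = 1 · 10.05 / (2.2361 · 1.0308) ≈ 4.3601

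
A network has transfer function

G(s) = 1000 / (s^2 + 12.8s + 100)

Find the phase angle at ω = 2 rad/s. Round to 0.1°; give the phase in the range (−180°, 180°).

-14.9°

At s = jω = j2:
quadratic: (j2)² + 12.8·j2 + 100 = 96 + j25.6 → |·| ≈ 99.355, ∠ ≈ 14.93°
∠G = 0.00° − 14.93° = -14.93°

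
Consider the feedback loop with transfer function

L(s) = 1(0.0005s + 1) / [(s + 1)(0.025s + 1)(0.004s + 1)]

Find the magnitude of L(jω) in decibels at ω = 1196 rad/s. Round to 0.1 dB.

-103.5 dB

At ω = 1196 rad/s:
zero (1 + j1196·0.0005) = 1 + j0.598 → |·| ≈ 1.1652, ∠ ≈ 30.88°
pole (1 + j1196·1) = 1 + j1196 → |·| ≈ 1196, ∠ ≈ 89.95°
pole (1 + j1196·0.025) = 1 + j29.9 → |·| ≈ 29.917, ∠ ≈ 88.08°
pole (1 + j1196·0.004) = 1 + j4.784 → |·| ≈ 4.8874, ∠ ≈ 78.19°
|L| = 1 · 1.1652 / (1196 · 29.917 · 4.8874) ≈ 6.6631e-06
Gain = 20 log₁₀(6.6631e-06) ≈ -103.53 dB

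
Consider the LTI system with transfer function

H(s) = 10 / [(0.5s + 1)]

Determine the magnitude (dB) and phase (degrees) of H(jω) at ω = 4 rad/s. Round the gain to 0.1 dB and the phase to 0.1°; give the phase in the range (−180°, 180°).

At ω = 4 rad/s:
pole (1 + j4·0.5) = 1 + j2 → |·| ≈ 2.2361, ∠ ≈ 63.43°
|H| = 10 · 1 / (2.2361) ≈ 4.4721
Gain = 20 log₁₀(4.4721) ≈ 13.01 dB
∠H = (0°) − (63.43°) = -63.43°

13.0 dB, -63.4°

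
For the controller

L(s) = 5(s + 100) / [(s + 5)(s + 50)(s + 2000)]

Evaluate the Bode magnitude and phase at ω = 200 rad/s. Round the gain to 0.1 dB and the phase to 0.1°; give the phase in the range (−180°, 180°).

-97.4 dB, -106.8°

At s = jω = j200:
zero (s+100): 100 + j200 → |·| = √(100²+200²) = √50000 ≈ 223.61, ∠ = arctan(200/100) ≈ 63.43°
pole (s+5): 5 + j200 → |·| = √(5²+200²) = √40025 ≈ 200.06, ∠ = arctan(200/5) ≈ 88.57°
pole (s+50): 50 + j200 → |·| = √(50²+200²) = √42500 ≈ 206.16, ∠ = arctan(200/50) ≈ 75.96°
pole (s+2000): 2000 + j200 → |·| = √(2000²+200²) = √4040000 ≈ 2010, ∠ = arctan(200/2000) ≈ 5.71°
|L| = 5 · 223.61 / 8.2901e+07 ≈ 1.3487e-05
Gain = 20 log₁₀(1.3487e-05) ≈ -97.40 dB
∠L = 63.43° − 170.24° = -106.81°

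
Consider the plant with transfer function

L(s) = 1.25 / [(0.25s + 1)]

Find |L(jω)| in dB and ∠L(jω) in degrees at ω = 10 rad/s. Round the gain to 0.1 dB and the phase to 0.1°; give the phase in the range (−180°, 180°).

At ω = 10 rad/s:
pole (1 + j10·0.25) = 1 + j2.5 → |·| ≈ 2.6926, ∠ ≈ 68.20°
|L| = 1.25 · 1 / (2.6926) ≈ 0.46424
Gain = 20 log₁₀(0.46424) ≈ -6.67 dB
∠L = (0°) − (68.20°) = -68.20°

-6.7 dB, -68.2°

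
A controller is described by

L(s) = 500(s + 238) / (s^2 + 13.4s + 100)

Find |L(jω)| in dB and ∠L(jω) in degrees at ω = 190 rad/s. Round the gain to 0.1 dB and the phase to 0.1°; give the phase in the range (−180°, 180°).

12.5 dB, -137.4°

At s = jω = j190:
zero (s+238): 238 + j190 → |·| = √(238²+190²) = √92744 ≈ 304.54, ∠ = arctan(190/238) ≈ 38.60°
quadratic: (j190)² + 13.4·j190 + 100 = -36000 + j2546 → |·| ≈ 36090, ∠ ≈ 175.95°
|L| = 500 · 304.54 / 36090 ≈ 4.2192
Gain = 20 log₁₀(4.2192) ≈ 12.50 dB
∠L = 38.60° − 175.95° = -137.35°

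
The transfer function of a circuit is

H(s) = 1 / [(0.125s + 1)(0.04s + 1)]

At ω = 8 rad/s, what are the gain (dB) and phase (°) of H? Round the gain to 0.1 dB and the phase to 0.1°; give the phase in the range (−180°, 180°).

At ω = 8 rad/s:
pole (1 + j8·0.125) = 1 + j1 → |·| ≈ 1.4142, ∠ ≈ 45.00°
pole (1 + j8·0.04) = 1 + j0.32 → |·| ≈ 1.05, ∠ ≈ 17.74°
|H| = 1 · 1 / (1.4142 · 1.05) ≈ 0.67344
Gain = 20 log₁₀(0.67344) ≈ -3.43 dB
∠H = (0°) − (45.00° + 17.74°) = -62.74°

-3.4 dB, -62.7°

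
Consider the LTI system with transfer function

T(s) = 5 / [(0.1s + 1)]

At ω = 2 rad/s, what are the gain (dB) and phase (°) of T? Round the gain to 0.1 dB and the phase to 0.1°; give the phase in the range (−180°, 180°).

13.8 dB, -11.3°

At ω = 2 rad/s:
pole (1 + j2·0.1) = 1 + j0.2 → |·| ≈ 1.0198, ∠ ≈ 11.31°
|T| = 5 · 1 / (1.0198) ≈ 4.9029
Gain = 20 log₁₀(4.9029) ≈ 13.81 dB
∠T = (0°) − (11.31°) = -11.31°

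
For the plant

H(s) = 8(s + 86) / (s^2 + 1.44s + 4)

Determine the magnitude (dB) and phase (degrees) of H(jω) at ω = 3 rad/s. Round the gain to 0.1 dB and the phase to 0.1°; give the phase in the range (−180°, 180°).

40.4 dB, -137.2°

At s = jω = j3:
zero (s+86): 86 + j3 → |·| = √(86²+3²) = √7405 ≈ 86.052, ∠ = arctan(3/86) ≈ 2.00°
quadratic: (j3)² + 1.44·j3 + 4 = -5 + j4.32 → |·| ≈ 6.6078, ∠ ≈ 139.17°
|H| = 8 · 86.052 / 6.6078 ≈ 104.18
Gain = 20 log₁₀(104.18) ≈ 40.36 dB
∠H = 2.00° − 139.17° = -137.17°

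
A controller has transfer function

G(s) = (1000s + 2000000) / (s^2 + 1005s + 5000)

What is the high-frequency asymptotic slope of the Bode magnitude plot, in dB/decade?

-20 dB/decade

Each pole contributes −20 dB/decade at high frequency; each zero contributes +20 dB/decade.
Net: 1 zero(s) − 2 pole(s) → -20 dB/decade.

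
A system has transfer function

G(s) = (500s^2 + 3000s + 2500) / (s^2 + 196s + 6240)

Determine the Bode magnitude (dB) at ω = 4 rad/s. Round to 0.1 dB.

Substitute s = j4:
Numerator: 500(j4)^2 + 3000(j4) + 2500 = -5500 + j12000
Denominator: (j4)^2 + 196(j4) + 6240 = 6224 + j784
|N| = √(5500² + 12000²) ≈ 13200, ∠N ≈ 114.62°
|D| = √(6224² + 784²) ≈ 6273.2, ∠D ≈ 7.18°
|G| = 13200 / 6273.2 ≈ 2.1042
Gain = 20 log₁₀(2.1042) ≈ 6.46 dB

6.5 dB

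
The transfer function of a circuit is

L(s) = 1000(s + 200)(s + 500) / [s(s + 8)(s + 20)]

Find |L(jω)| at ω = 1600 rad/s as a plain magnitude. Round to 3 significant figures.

0.660

At s = jω = j1600:
zero (s+200): 200 + j1600 → |·| = √(200²+1600²) = √2600000 ≈ 1612.5, ∠ = arctan(1600/200) ≈ 82.87°
zero (s+500): 500 + j1600 → |·| = √(500²+1600²) = √2810000 ≈ 1676.3, ∠ = arctan(1600/500) ≈ 72.65°
pole (s+8): 8 + j1600 → |·| = √(8²+1600²) = √2560064 ≈ 1600, ∠ = arctan(1600/8) ≈ 89.71°
pole (s+20): 20 + j1600 → |·| = √(20²+1600²) = √2560400 ≈ 1600.1, ∠ = arctan(1600/20) ≈ 89.28°
pole at origin: |s| = 1600, ∠ = 90.00° (in denominator)
|L| = 1000 · 2.703e+06 / 4.0963e+09 ≈ 0.65986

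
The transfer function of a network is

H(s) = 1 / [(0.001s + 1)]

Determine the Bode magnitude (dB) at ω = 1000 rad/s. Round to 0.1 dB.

-3.0 dB

At ω = 1000 rad/s:
pole (1 + j1000·0.001) = 1 + j1 → |·| ≈ 1.4142, ∠ ≈ 45.00°
|H| = 1 · 1 / (1.4142) ≈ 0.70711
Gain = 20 log₁₀(0.70711) ≈ -3.01 dB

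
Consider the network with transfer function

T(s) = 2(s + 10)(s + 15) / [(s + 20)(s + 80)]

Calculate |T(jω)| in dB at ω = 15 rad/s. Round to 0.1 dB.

At s = jω = j15:
zero (s+10): 10 + j15 → |·| = √(10²+15²) = √325 ≈ 18.028, ∠ = arctan(15/10) ≈ 56.31°
zero (s+15): 15 + j15 → |·| = √(15²+15²) = √450 ≈ 21.213, ∠ = arctan(15/15) ≈ 45.00°
pole (s+20): 20 + j15 → |·| = √(20²+15²) = √625 ≈ 25, ∠ = arctan(15/20) ≈ 36.87°
pole (s+80): 80 + j15 → |·| = √(80²+15²) = √6625 ≈ 81.394, ∠ = arctan(15/80) ≈ 10.62°
|T| = 2 · 382.43 / 2034.9 ≈ 0.37587
Gain = 20 log₁₀(0.37587) ≈ -8.50 dB

-8.5 dB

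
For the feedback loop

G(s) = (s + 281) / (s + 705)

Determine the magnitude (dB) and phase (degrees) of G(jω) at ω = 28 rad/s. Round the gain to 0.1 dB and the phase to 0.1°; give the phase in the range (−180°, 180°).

Substitute s = j28:
Numerator: (j28) + 281 = 281 + j28
Denominator: (j28) + 705 = 705 + j28
|N| = √(281² + 28²) ≈ 282.39, ∠N ≈ 5.69°
|D| = √(705² + 28²) ≈ 705.56, ∠D ≈ 2.27°
|G| = 282.39 / 705.56 ≈ 0.40024
Gain = 20 log₁₀(0.40024) ≈ -7.95 dB
∠G = 5.69° − 2.27° = 3.42°

-8.0 dB, 3.4°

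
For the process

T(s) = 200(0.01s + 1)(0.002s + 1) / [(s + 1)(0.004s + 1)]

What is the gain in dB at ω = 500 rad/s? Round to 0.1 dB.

2.2 dB

At ω = 500 rad/s:
zero (1 + j500·0.01) = 1 + j5 → |·| ≈ 5.099, ∠ ≈ 78.69°
zero (1 + j500·0.002) = 1 + j1 → |·| ≈ 1.4142, ∠ ≈ 45.00°
pole (1 + j500·1) = 1 + j500 → |·| ≈ 500, ∠ ≈ 89.89°
pole (1 + j500·0.004) = 1 + j2 → |·| ≈ 2.2361, ∠ ≈ 63.43°
|T| = 200 · 5.099 · 1.4142 / (500 · 2.2361) ≈ 1.2899
Gain = 20 log₁₀(1.2899) ≈ 2.21 dB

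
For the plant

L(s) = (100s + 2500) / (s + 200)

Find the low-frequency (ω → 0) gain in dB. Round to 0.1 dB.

L(0) = 2500 / 200 = 12.5
20 log₁₀(12.5) ≈ 21.94 dB

21.9 dB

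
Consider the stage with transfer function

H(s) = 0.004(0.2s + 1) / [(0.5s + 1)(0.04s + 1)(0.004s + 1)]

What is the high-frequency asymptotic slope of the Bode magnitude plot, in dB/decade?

Each pole contributes −20 dB/decade at high frequency; each zero contributes +20 dB/decade.
Net: 1 zero(s) − 3 pole(s) → -40 dB/decade.

-40 dB/decade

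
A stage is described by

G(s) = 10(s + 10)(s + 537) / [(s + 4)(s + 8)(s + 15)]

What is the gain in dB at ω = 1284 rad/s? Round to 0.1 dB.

-41.5 dB

At s = jω = j1284:
zero (s+10): 10 + j1284 → |·| = √(10²+1284²) = √1648756 ≈ 1284, ∠ = arctan(1284/10) ≈ 89.55°
zero (s+537): 537 + j1284 → |·| = √(537²+1284²) = √1937025 ≈ 1391.8, ∠ = arctan(1284/537) ≈ 67.30°
pole (s+4): 4 + j1284 → |·| = √(4²+1284²) = √1648672 ≈ 1284, ∠ = arctan(1284/4) ≈ 89.82°
pole (s+8): 8 + j1284 → |·| = √(8²+1284²) = √1648720 ≈ 1284, ∠ = arctan(1284/8) ≈ 89.64°
pole (s+15): 15 + j1284 → |·| = √(15²+1284²) = √1648881 ≈ 1284.1, ∠ = arctan(1284/15) ≈ 89.33°
|G| = 10 · 1.7871e+06 / 2.117e+09 ≈ 0.0084417
Gain = 20 log₁₀(0.0084417) ≈ -41.47 dB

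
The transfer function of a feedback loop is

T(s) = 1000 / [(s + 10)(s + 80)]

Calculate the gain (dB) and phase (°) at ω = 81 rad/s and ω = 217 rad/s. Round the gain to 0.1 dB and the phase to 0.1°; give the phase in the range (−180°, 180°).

At s = jω = j81:
pole (s+10): 10 + j81 → |·| = √(10²+81²) = √6661 ≈ 81.615, ∠ = arctan(81/10) ≈ 82.96°
pole (s+80): 80 + j81 → |·| = √(80²+81²) = √12961 ≈ 113.85, ∠ = arctan(81/80) ≈ 45.36°
|T| = 1000 / 9291.9 ≈ 0.10762
Gain = 20 log₁₀(0.10762) ≈ -19.36 dB
∠T = 0.00° − 128.32° = -128.32°

At s = jω = j217:
pole (s+10): 10 + j217 → |·| = √(10²+217²) = √47189 ≈ 217.23, ∠ = arctan(217/10) ≈ 87.36°
pole (s+80): 80 + j217 → |·| = √(80²+217²) = √53489 ≈ 231.28, ∠ = arctan(217/80) ≈ 69.76°
|T| = 1000 / 50241 ≈ 0.019904
Gain = 20 log₁₀(0.019904) ≈ -34.02 dB
∠T = 0.00° − 157.12° = -157.12°

ω = 81: -19.4 dB, -128.3°; ω = 217: -34.0 dB, -157.1°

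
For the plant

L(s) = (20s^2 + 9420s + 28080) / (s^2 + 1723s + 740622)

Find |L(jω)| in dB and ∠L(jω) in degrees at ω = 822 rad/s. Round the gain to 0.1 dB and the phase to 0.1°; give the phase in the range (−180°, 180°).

20.8 dB, 62.8°

Substitute s = j822:
Numerator: 20(j822)^2 + 9420(j822) + 28080 = -13485600 + j7743240
Denominator: (j822)^2 + 1723(j822) + 740622 = 64938 + j1416306
|N| = √(13485600² + 7743240²) ≈ 1.5551e+07, ∠N ≈ 150.14°
|D| = √(64938² + 1416306²) ≈ 1.4178e+06, ∠D ≈ 87.37°
|L| = 1.5551e+07 / 1.4178e+06 ≈ 10.968
Gain = 20 log₁₀(10.968) ≈ 20.80 dB
∠L = 150.14° − 87.37° = 62.77°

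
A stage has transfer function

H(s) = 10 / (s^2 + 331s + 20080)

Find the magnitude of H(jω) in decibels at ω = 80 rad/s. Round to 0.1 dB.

-69.5 dB

Substitute s = j80:
Numerator: 10 = 10 + j0
Denominator: (j80)^2 + 331(j80) + 20080 = 13680 + j26480
|N| = √(10² + 0²) ≈ 10, ∠N ≈ 0.00°
|D| = √(13680² + 26480²) ≈ 29805, ∠D ≈ 62.68°
|H| = 10 / 29805 ≈ 0.00033551
Gain = 20 log₁₀(0.00033551) ≈ -69.49 dB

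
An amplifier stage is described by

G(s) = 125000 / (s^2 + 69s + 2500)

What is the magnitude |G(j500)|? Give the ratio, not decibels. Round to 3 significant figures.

At s = jω = j500:
quadratic: (j500)² + 69·j500 + 2500 = -247500 + j34500 → |·| ≈ 2.4989e+05, ∠ ≈ 172.06°
|G| = 125000 / 2.4989e+05 ≈ 0.50022

0.500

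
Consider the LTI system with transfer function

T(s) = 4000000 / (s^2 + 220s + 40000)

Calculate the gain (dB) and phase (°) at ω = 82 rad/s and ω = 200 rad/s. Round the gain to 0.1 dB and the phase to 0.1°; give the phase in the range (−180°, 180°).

ω = 82: 40.5 dB, -28.5°; ω = 200: 39.2 dB, -90.0°

At s = jω = j82:
quadratic: (j82)² + 220·j82 + 40000 = 33276 + j18040 → |·| ≈ 37851, ∠ ≈ 28.46°
|T| = 4000000 / 37851 ≈ 105.68
Gain = 20 log₁₀(105.68) ≈ 40.48 dB
∠T = 0.00° − 28.46° = -28.46°

At s = jω = j200:
quadratic: (j200)² + 220·j200 + 40000 = 0 + j44000 → |·| ≈ 44000, ∠ ≈ 90.00°
|T| = 4000000 / 44000 ≈ 90.909
Gain = 20 log₁₀(90.909) ≈ 39.17 dB
∠T = 0.00° − 90.00° = -90.00°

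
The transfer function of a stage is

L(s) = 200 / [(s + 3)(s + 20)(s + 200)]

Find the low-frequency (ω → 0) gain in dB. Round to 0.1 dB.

-35.6 dB

L(0) = 200 / (3·20·200) ≈ 0.016667
20 log₁₀(0.016667) ≈ -35.56 dB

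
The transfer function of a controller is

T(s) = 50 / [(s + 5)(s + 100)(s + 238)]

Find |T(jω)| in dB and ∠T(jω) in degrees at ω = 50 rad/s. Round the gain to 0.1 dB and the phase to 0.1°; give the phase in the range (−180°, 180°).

-88.7 dB, -122.7°

At s = jω = j50:
pole (s+5): 5 + j50 → |·| = √(5²+50²) = √2525 ≈ 50.249, ∠ = arctan(50/5) ≈ 84.29°
pole (s+100): 100 + j50 → |·| = √(100²+50²) = √12500 ≈ 111.8, ∠ = arctan(50/100) ≈ 26.57°
pole (s+238): 238 + j50 → |·| = √(238²+50²) = √59144 ≈ 243.2, ∠ = arctan(50/238) ≈ 11.86°
|T| = 50 / 1.3663e+06 ≈ 3.6595e-05
Gain = 20 log₁₀(3.6595e-05) ≈ -88.73 dB
∠T = 0.00° − 122.72° = -122.72°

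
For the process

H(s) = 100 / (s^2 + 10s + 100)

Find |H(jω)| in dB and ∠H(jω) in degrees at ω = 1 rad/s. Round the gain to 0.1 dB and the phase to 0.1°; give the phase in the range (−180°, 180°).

0.0 dB, -5.8°

At s = jω = j1:
quadratic: (j1)² + 10·j1 + 100 = 99 + j10 → |·| ≈ 99.504, ∠ ≈ 5.77°
|H| = 100 / 99.504 ≈ 1.005
Gain = 20 log₁₀(1.005) ≈ 0.04 dB
∠H = 0.00° − 5.77° = -5.77°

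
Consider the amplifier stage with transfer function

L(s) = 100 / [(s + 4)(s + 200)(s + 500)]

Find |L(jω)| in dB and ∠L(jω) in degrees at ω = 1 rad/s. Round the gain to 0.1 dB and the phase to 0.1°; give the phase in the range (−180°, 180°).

-72.3 dB, -14.4°

At s = jω = j1:
pole (s+4): 4 + j1 → |·| = √(4²+1²) = √17 ≈ 4.1231, ∠ = arctan(1/4) ≈ 14.04°
pole (s+200): 200 + j1 → |·| = √(200²+1²) = √40001 ≈ 200, ∠ = arctan(1/200) ≈ 0.29°
pole (s+500): 500 + j1 → |·| = √(500²+1²) = √250001 ≈ 500, ∠ = arctan(1/500) ≈ 0.11°
|L| = 100 / 4.1231e+05 ≈ 0.00024254
Gain = 20 log₁₀(0.00024254) ≈ -72.30 dB
∠L = 0.00° − 14.44° = -14.44°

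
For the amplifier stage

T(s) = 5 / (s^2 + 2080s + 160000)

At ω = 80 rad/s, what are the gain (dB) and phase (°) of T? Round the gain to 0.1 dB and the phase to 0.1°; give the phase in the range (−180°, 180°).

-93.1 dB, -47.3°

Substitute s = j80:
Numerator: 5 = 5 + j0
Denominator: (j80)^2 + 2080(j80) + 160000 = 153600 + j166400
|N| = √(5² + 0²) ≈ 5, ∠N ≈ 0.00°
|D| = √(153600² + 166400²) ≈ 2.2646e+05, ∠D ≈ 47.29°
|T| = 5 / 2.2646e+05 ≈ 2.2079e-05
Gain = 20 log₁₀(2.2079e-05) ≈ -93.12 dB
∠T = 0.00° − 47.29° = -47.29°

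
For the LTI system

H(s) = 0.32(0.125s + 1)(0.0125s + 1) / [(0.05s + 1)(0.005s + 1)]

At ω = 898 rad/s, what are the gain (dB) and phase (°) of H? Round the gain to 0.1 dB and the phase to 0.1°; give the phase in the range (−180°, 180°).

At ω = 898 rad/s:
zero (1 + j898·0.125) = 1 + j112.25 → |·| ≈ 112.25, ∠ ≈ 89.49°
zero (1 + j898·0.0125) = 1 + j11.225 → |·| ≈ 11.269, ∠ ≈ 84.91°
pole (1 + j898·0.05) = 1 + j44.9 → |·| ≈ 44.911, ∠ ≈ 88.72°
pole (1 + j898·0.005) = 1 + j4.49 → |·| ≈ 4.6, ∠ ≈ 77.44°
|H| = 0.32 · 112.25 · 11.269 / (44.911 · 4.6) ≈ 1.9593
Gain = 20 log₁₀(1.9593) ≈ 5.84 dB
∠H = (89.49° + 84.91°) − (88.72° + 77.44°) = 8.24°

5.8 dB, 8.2°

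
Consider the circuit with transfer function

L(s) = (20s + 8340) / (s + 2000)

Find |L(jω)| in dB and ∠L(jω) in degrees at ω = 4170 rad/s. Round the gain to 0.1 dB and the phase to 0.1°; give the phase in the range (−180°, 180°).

25.2 dB, 19.9°

Substitute s = j4170:
Numerator: 20(j4170) + 8340 = 8340 + j83400
Denominator: (j4170) + 2000 = 2000 + j4170
|N| = √(8340² + 83400²) ≈ 83816, ∠N ≈ 84.29°
|D| = √(2000² + 4170²) ≈ 4624.8, ∠D ≈ 64.38°
|L| = 83816 / 4624.8 ≈ 18.123
Gain = 20 log₁₀(18.123) ≈ 25.16 dB
∠L = 84.29° − 64.38° = 19.91°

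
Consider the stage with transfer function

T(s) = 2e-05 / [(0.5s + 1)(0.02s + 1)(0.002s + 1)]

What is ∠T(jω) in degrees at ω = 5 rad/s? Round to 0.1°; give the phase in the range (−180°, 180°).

-74.5°

At ω = 5 rad/s:
pole (1 + j5·0.5) = 1 + j2.5 → |·| ≈ 2.6926, ∠ ≈ 68.20°
pole (1 + j5·0.02) = 1 + j0.1 → |·| ≈ 1.005, ∠ ≈ 5.71°
pole (1 + j5·0.002) = 1 + j0.01 → |·| ≈ 1, ∠ ≈ 0.57°
∠T = (0°) − (68.20° + 5.71° + 0.57°) = -74.48°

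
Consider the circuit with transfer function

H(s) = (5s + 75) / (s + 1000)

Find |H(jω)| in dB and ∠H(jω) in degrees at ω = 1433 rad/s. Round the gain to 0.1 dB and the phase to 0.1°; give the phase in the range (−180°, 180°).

12.3 dB, 34.3°

Substitute s = j1433:
Numerator: 5(j1433) + 75 = 75 + j7165
Denominator: (j1433) + 1000 = 1000 + j1433
|N| = √(75² + 7165²) ≈ 7165.4, ∠N ≈ 89.40°
|D| = √(1000² + 1433²) ≈ 1747.4, ∠D ≈ 55.09°
|H| = 7165.4 / 1747.4 ≈ 4.1006
Gain = 20 log₁₀(4.1006) ≈ 12.26 dB
∠H = 89.40° − 55.09° = 34.31°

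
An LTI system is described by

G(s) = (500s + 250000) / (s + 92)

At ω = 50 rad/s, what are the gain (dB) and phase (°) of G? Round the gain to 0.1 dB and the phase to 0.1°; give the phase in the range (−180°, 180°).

Substitute s = j50:
Numerator: 500(j50) + 250000 = 250000 + j25000
Denominator: (j50) + 92 = 92 + j50
|N| = √(250000² + 25000²) ≈ 2.5125e+05, ∠N ≈ 5.71°
|D| = √(92² + 50²) ≈ 104.71, ∠D ≈ 28.52°
|G| = 2.5125e+05 / 104.71 ≈ 2399.5
Gain = 20 log₁₀(2399.5) ≈ 67.60 dB
∠G = 5.71° − 28.52° = -22.81°

67.6 dB, -22.8°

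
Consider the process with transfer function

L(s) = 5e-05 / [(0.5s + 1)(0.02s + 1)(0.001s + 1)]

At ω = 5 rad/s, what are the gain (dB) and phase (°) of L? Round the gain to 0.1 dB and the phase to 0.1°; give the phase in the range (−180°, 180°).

At ω = 5 rad/s:
pole (1 + j5·0.5) = 1 + j2.5 → |·| ≈ 2.6926, ∠ ≈ 68.20°
pole (1 + j5·0.02) = 1 + j0.1 → |·| ≈ 1.005, ∠ ≈ 5.71°
pole (1 + j5·0.001) = 1 + j0.005 → |·| ≈ 1, ∠ ≈ 0.29°
|L| = 5e-05 · 1 / (2.6926 · 1.005 · 1) ≈ 1.8477e-05
Gain = 20 log₁₀(1.8477e-05) ≈ -94.67 dB
∠L = (0°) − (68.20° + 5.71° + 0.29°) = -74.20°

-94.7 dB, -74.2°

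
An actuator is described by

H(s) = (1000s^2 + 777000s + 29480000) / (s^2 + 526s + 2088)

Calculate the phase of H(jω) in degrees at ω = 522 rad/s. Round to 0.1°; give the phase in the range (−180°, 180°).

-13.6°

Substitute s = j522:
Numerator: 1000(j522)^2 + 777000(j522) + 29480000 = -243004000 + j405594000
Denominator: (j522)^2 + 526(j522) + 2088 = -270396 + j274572
|N| = √(243004000² + 405594000²) ≈ 4.7282e+08, ∠N ≈ 120.93°
|D| = √(270396² + 274572²) ≈ 3.8536e+05, ∠D ≈ 134.56°
∠H = 120.93° − 134.56° = -13.63°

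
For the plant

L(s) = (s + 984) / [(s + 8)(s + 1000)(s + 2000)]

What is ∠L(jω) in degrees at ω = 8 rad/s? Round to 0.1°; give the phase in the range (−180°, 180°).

At s = jω = j8:
zero (s+984): 984 + j8 → |·| = √(984²+8²) = √968320 ≈ 984.03, ∠ = arctan(8/984) ≈ 0.47°
pole (s+8): 8 + j8 → |·| = √(8²+8²) = √128 ≈ 11.314, ∠ = arctan(8/8) ≈ 45.00°
pole (s+1000): 1000 + j8 → |·| = √(1000²+8²) = √1000064 ≈ 1000, ∠ = arctan(8/1000) ≈ 0.46°
pole (s+2000): 2000 + j8 → |·| = √(2000²+8²) = √4000064 ≈ 2000, ∠ = arctan(8/2000) ≈ 0.23°
∠L = 0.47° − 45.69° = -45.22°

-45.2°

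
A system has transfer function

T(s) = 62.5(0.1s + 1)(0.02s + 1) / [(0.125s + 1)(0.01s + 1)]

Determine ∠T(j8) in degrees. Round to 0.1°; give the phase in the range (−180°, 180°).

At ω = 8 rad/s:
zero (1 + j8·0.1) = 1 + j0.8 → |·| ≈ 1.2806, ∠ ≈ 38.66°
zero (1 + j8·0.02) = 1 + j0.16 → |·| ≈ 1.0127, ∠ ≈ 9.09°
pole (1 + j8·0.125) = 1 + j1 → |·| ≈ 1.4142, ∠ ≈ 45.00°
pole (1 + j8·0.01) = 1 + j0.08 → |·| ≈ 1.0032, ∠ ≈ 4.57°
∠T = (38.66° + 9.09°) − (45.00° + 4.57°) = -1.82°

-1.8°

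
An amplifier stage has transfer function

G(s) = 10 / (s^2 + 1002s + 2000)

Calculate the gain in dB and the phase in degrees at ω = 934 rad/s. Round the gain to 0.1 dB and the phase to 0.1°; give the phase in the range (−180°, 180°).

Substitute s = j934:
Numerator: 10 = 10 + j0
Denominator: (j934)^2 + 1002(j934) + 2000 = -870356 + j935868
|N| = √(10² + 0²) ≈ 10, ∠N ≈ 0.00°
|D| = √(870356² + 935868²) ≈ 1.278e+06, ∠D ≈ 132.92°
|G| = 10 / 1.278e+06 ≈ 7.8247e-06
Gain = 20 log₁₀(7.8247e-06) ≈ -102.13 dB
∠G = 0.00° − 132.92° = -132.92°

-102.1 dB, -132.9°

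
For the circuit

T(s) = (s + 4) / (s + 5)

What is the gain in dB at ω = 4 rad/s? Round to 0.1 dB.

Substitute s = j4:
Numerator: (j4) + 4 = 4 + j4
Denominator: (j4) + 5 = 5 + j4
|N| = √(4² + 4²) ≈ 5.6569, ∠N ≈ 45.00°
|D| = √(5² + 4²) ≈ 6.4031, ∠D ≈ 38.66°
|T| = 5.6569 / 6.4031 ≈ 0.88346
Gain = 20 log₁₀(0.88346) ≈ -1.08 dB

-1.1 dB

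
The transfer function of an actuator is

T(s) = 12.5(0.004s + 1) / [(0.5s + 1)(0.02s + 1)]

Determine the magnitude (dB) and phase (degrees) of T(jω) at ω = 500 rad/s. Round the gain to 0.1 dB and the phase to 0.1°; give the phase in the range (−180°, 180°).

At ω = 500 rad/s:
zero (1 + j500·0.004) = 1 + j2 → |·| ≈ 2.2361, ∠ ≈ 63.43°
pole (1 + j500·0.5) = 1 + j250 → |·| ≈ 250, ∠ ≈ 89.77°
pole (1 + j500·0.02) = 1 + j10 → |·| ≈ 10.05, ∠ ≈ 84.29°
|T| = 12.5 · 2.2361 / (250 · 10.05) ≈ 0.011125
Gain = 20 log₁₀(0.011125) ≈ -39.07 dB
∠T = (63.43°) − (89.77° + 84.29°) = -110.63°

-39.1 dB, -110.6°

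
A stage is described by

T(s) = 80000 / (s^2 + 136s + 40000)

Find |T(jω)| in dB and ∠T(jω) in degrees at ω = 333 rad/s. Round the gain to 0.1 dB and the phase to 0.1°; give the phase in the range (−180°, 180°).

-0.4 dB, -147.4°

At s = jω = j333:
quadratic: (j333)² + 136·j333 + 40000 = -70889 + j45288 → |·| ≈ 84120, ∠ ≈ 147.43°
|T| = 80000 / 84120 ≈ 0.95102
Gain = 20 log₁₀(0.95102) ≈ -0.44 dB
∠T = 0.00° − 147.43° = -147.43°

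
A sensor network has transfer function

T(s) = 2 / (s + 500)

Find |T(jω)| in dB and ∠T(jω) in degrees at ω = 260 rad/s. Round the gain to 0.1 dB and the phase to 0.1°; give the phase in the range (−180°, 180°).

Substitute s = j260:
Numerator: 2 = 2 + j0
Denominator: (j260) + 500 = 500 + j260
|N| = √(2² + 0²) ≈ 2, ∠N ≈ 0.00°
|D| = √(500² + 260²) ≈ 563.56, ∠D ≈ 27.47°
|T| = 2 / 563.56 ≈ 0.0035489
Gain = 20 log₁₀(0.0035489) ≈ -49.00 dB
∠T = 0.00° − 27.47° = -27.47°

-49.0 dB, -27.5°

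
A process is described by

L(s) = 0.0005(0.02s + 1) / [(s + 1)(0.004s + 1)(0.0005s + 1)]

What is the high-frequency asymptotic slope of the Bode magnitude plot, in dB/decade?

-40 dB/decade

Each pole contributes −20 dB/decade at high frequency; each zero contributes +20 dB/decade.
Net: 1 zero(s) − 3 pole(s) → -40 dB/decade.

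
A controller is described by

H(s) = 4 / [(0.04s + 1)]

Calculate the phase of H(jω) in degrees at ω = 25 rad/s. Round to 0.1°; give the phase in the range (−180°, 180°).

At ω = 25 rad/s:
pole (1 + j25·0.04) = 1 + j1 → |·| ≈ 1.4142, ∠ ≈ 45.00°
∠H = (0°) − (45.00°) = -45.00°

-45.0°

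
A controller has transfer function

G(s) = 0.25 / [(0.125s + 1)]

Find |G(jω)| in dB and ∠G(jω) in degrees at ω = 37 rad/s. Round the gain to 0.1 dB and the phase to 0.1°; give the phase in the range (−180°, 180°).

-25.5 dB, -77.8°

At ω = 37 rad/s:
pole (1 + j37·0.125) = 1 + j4.625 → |·| ≈ 4.7319, ∠ ≈ 77.80°
|G| = 0.25 · 1 / (4.7319) ≈ 0.052833
Gain = 20 log₁₀(0.052833) ≈ -25.54 dB
∠G = (0°) − (77.80°) = -77.80°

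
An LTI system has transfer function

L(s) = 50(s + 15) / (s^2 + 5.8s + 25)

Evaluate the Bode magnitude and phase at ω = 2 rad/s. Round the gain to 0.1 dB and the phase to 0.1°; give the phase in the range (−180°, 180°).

30.0 dB, -21.3°

At s = jω = j2:
zero (s+15): 15 + j2 → |·| = √(15²+2²) = √229 ≈ 15.133, ∠ = arctan(2/15) ≈ 7.59°
quadratic: (j2)² + 5.8·j2 + 25 = 21 + j11.6 → |·| ≈ 23.991, ∠ ≈ 28.92°
|L| = 50 · 15.133 / 23.991 ≈ 31.539
Gain = 20 log₁₀(31.539) ≈ 29.98 dB
∠L = 7.59° − 28.92° = -21.33°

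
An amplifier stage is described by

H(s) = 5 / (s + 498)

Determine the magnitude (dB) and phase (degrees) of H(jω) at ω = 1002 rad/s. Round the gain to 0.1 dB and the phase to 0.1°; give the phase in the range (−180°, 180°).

At s = jω = j1002:
pole (s+498): 498 + j1002 → |·| = √(498²+1002²) = √1252008 ≈ 1118.9, ∠ = arctan(1002/498) ≈ 63.57°
|H| = 5 / 1118.9 ≈ 0.0044687
Gain = 20 log₁₀(0.0044687) ≈ -47.00 dB
∠H = 0.00° − 63.57° = -63.57°

-47.0 dB, -63.6°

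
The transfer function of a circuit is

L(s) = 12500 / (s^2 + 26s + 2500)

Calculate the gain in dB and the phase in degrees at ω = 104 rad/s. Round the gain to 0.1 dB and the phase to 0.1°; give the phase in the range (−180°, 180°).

3.1 dB, -162.0°

At s = jω = j104:
quadratic: (j104)² + 26·j104 + 2500 = -8316 + j2704 → |·| ≈ 8744.6, ∠ ≈ 161.99°
|L| = 12500 / 8744.6 ≈ 1.4295
Gain = 20 log₁₀(1.4295) ≈ 3.10 dB
∠L = 0.00° − 161.99° = -161.99°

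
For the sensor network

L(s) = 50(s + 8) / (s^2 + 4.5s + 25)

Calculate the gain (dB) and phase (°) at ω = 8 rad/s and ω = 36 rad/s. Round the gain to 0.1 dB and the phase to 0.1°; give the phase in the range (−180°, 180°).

ω = 8: 20.6 dB, -92.3°; ω = 36: 3.2 dB, -95.3°

At s = jω = j8:
zero (s+8): 8 + j8 → |·| = √(8²+8²) = √128 ≈ 11.314, ∠ = arctan(8/8) ≈ 45.00°
quadratic: (j8)² + 4.5·j8 + 25 = -39 + j36 → |·| ≈ 53.075, ∠ ≈ 137.29°
|L| = 50 · 11.314 / 53.075 ≈ 10.659
Gain = 20 log₁₀(10.659) ≈ 20.55 dB
∠L = 45.00° − 137.29° = -92.29°

At s = jω = j36:
zero (s+8): 8 + j36 → |·| = √(8²+36²) = √1360 ≈ 36.878, ∠ = arctan(36/8) ≈ 77.47°
quadratic: (j36)² + 4.5·j36 + 25 = -1271 + j162 → |·| ≈ 1281.3, ∠ ≈ 172.74°
|L| = 50 · 36.878 / 1281.3 ≈ 1.4391
Gain = 20 log₁₀(1.4391) ≈ 3.16 dB
∠L = 77.47° − 172.74° = -95.27°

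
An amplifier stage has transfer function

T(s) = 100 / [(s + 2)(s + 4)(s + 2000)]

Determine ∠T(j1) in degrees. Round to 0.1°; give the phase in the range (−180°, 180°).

-40.6°

At s = jω = j1:
pole (s+2): 2 + j1 → |·| = √(2²+1²) = √5 ≈ 2.2361, ∠ = arctan(1/2) ≈ 26.57°
pole (s+4): 4 + j1 → |·| = √(4²+1²) = √17 ≈ 4.1231, ∠ = arctan(1/4) ≈ 14.04°
pole (s+2000): 2000 + j1 → |·| = √(2000²+1²) = √4000001 ≈ 2000, ∠ = arctan(1/2000) ≈ 0.03°
∠T = 0.00° − 40.64° = -40.64°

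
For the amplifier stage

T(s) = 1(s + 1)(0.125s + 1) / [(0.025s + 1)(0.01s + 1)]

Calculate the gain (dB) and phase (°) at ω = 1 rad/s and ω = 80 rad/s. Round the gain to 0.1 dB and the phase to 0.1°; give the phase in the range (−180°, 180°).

At ω = 1 rad/s:
zero (1 + j1·1) = 1 + j1 → |·| ≈ 1.4142, ∠ ≈ 45.00°
zero (1 + j1·0.125) = 1 + j0.125 → |·| ≈ 1.0078, ∠ ≈ 7.13°
pole (1 + j1·0.025) = 1 + j0.025 → |·| ≈ 1.0003, ∠ ≈ 1.43°
pole (1 + j1·0.01) = 1 + j0.01 → |·| ≈ 1, ∠ ≈ 0.57°
|T| = 1 · 1.4142 · 1.0078 / (1.0003 · 1) ≈ 1.4248
Gain = 20 log₁₀(1.4248) ≈ 3.08 dB
∠T = (45.00° + 7.13°) − (1.43° + 0.57°) = 50.13°

At ω = 80 rad/s:
zero (1 + j80·1) = 1 + j80 → |·| ≈ 80.006, ∠ ≈ 89.28°
zero (1 + j80·0.125) = 1 + j10 → |·| ≈ 10.05, ∠ ≈ 84.29°
pole (1 + j80·0.025) = 1 + j2 → |·| ≈ 2.2361, ∠ ≈ 63.43°
pole (1 + j80·0.01) = 1 + j0.8 → |·| ≈ 1.2806, ∠ ≈ 38.66°
|T| = 1 · 80.006 · 10.05 / (2.2361 · 1.2806) ≈ 280.79
Gain = 20 log₁₀(280.79) ≈ 48.97 dB
∠T = (89.28° + 84.29°) − (63.43° + 38.66°) = 71.48°

ω = 1: 3.1 dB, 50.1°; ω = 80: 49.0 dB, 71.5°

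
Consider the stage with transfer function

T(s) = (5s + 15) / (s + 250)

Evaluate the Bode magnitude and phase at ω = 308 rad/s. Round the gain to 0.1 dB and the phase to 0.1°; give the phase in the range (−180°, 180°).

Substitute s = j308:
Numerator: 5(j308) + 15 = 15 + j1540
Denominator: (j308) + 250 = 250 + j308
|N| = √(15² + 1540²) ≈ 1540.1, ∠N ≈ 89.44°
|D| = √(250² + 308²) ≈ 396.69, ∠D ≈ 50.93°
|T| = 1540.1 / 396.69 ≈ 3.8824
Gain = 20 log₁₀(3.8824) ≈ 11.78 dB
∠T = 89.44° − 50.93° = 38.51°

11.8 dB, 38.5°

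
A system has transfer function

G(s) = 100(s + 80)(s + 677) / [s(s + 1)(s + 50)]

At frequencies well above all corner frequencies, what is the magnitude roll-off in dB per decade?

-20 dB/decade

Each pole contributes −20 dB/decade at high frequency; each zero contributes +20 dB/decade.
Net: 2 zero(s) − 3 pole(s) → -20 dB/decade.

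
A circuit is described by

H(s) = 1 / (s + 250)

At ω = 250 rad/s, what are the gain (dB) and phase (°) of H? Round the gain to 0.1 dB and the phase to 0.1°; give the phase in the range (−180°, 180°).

-51.0 dB, -45.0°

Substitute s = j250:
Numerator: 1 = 1 + j0
Denominator: (j250) + 250 = 250 + j250
|N| = √(1² + 0²) ≈ 1, ∠N ≈ 0.00°
|D| = √(250² + 250²) ≈ 353.55, ∠D ≈ 45.00°
|H| = 1 / 353.55 ≈ 0.0028285
Gain = 20 log₁₀(0.0028285) ≈ -50.97 dB
∠H = 0.00° − 45.00° = -45.00°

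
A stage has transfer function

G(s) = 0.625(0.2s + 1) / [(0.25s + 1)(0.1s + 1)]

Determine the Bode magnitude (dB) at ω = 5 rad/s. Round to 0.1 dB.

-6.1 dB

At ω = 5 rad/s:
zero (1 + j5·0.2) = 1 + j1 → |·| ≈ 1.4142, ∠ ≈ 45.00°
pole (1 + j5·0.25) = 1 + j1.25 → |·| ≈ 1.6008, ∠ ≈ 51.34°
pole (1 + j5·0.1) = 1 + j0.5 → |·| ≈ 1.118, ∠ ≈ 26.57°
|G| = 0.625 · 1.4142 / (1.6008 · 1.118) ≈ 0.49387
Gain = 20 log₁₀(0.49387) ≈ -6.13 dB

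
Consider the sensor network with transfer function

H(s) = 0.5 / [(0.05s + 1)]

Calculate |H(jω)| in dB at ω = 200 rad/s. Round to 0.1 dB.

-26.1 dB

At ω = 200 rad/s:
pole (1 + j200·0.05) = 1 + j10 → |·| ≈ 10.05, ∠ ≈ 84.29°
|H| = 0.5 · 1 / (10.05) ≈ 0.049751
Gain = 20 log₁₀(0.049751) ≈ -26.06 dB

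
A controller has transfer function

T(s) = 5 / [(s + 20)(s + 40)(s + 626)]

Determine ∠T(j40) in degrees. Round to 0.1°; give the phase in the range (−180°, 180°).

At s = jω = j40:
pole (s+20): 20 + j40 → |·| = √(20²+40²) = √2000 ≈ 44.721, ∠ = arctan(40/20) ≈ 63.43°
pole (s+40): 40 + j40 → |·| = √(40²+40²) = √3200 ≈ 56.569, ∠ = arctan(40/40) ≈ 45.00°
pole (s+626): 626 + j40 → |·| = √(626²+40²) = √393476 ≈ 627.28, ∠ = arctan(40/626) ≈ 3.66°
∠T = 0.00° − 112.09° = -112.09°

-112.1°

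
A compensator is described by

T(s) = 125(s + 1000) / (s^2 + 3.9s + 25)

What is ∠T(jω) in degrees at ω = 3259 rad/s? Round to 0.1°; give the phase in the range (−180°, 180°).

At s = jω = j3259:
zero (s+1000): 1000 + j3259 → |·| = √(1000²+3259²) = √11621081 ≈ 3409, ∠ = arctan(3259/1000) ≈ 72.94°
quadratic: (j3259)² + 3.9·j3259 + 25 = -10621056 + j12710.1 → |·| ≈ 1.0621e+07, ∠ ≈ 179.93°
∠T = 72.94° − 179.93° = -106.99°

-107.0°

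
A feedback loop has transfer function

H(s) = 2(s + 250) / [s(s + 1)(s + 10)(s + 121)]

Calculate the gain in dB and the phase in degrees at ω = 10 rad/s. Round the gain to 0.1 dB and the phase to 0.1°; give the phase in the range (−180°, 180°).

At s = jω = j10:
zero (s+250): 250 + j10 → |·| = √(250²+10²) = √62600 ≈ 250.2, ∠ = arctan(10/250) ≈ 2.29°
pole (s+1): 1 + j10 → |·| = √(1²+10²) = √101 ≈ 10.05, ∠ = arctan(10/1) ≈ 84.29°
pole (s+10): 10 + j10 → |·| = √(10²+10²) = √200 ≈ 14.142, ∠ = arctan(10/10) ≈ 45.00°
pole (s+121): 121 + j10 → |·| = √(121²+10²) = √14741 ≈ 121.41, ∠ = arctan(10/121) ≈ 4.72°
pole at origin: |s| = 10, ∠ = 90.00° (in denominator)
|H| = 2 · 250.2 / 1.7256e+05 ≈ 0.0028999
Gain = 20 log₁₀(0.0028999) ≈ -50.75 dB
∠H = 2.29° − 224.01° = -221.72° ≡ 138.28° (principal value)

-50.8 dB, 138.3°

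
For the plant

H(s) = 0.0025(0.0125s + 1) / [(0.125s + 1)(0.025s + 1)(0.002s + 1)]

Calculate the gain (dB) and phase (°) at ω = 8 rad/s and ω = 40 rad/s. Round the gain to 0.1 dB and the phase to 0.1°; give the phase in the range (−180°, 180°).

ω = 8: -55.2 dB, -51.5°; ω = 40: -68.3 dB, -101.7°

At ω = 8 rad/s:
zero (1 + j8·0.0125) = 1 + j0.1 → |·| ≈ 1.005, ∠ ≈ 5.71°
pole (1 + j8·0.125) = 1 + j1 → |·| ≈ 1.4142, ∠ ≈ 45.00°
pole (1 + j8·0.025) = 1 + j0.2 → |·| ≈ 1.0198, ∠ ≈ 11.31°
pole (1 + j8·0.002) = 1 + j0.016 → |·| ≈ 1.0001, ∠ ≈ 0.92°
|H| = 0.0025 · 1.005 / (1.4142 · 1.0198 · 1.0001) ≈ 0.001742
Gain = 20 log₁₀(0.001742) ≈ -55.18 dB
∠H = (5.71°) − (45.00° + 11.31° + 0.92°) = -51.52°

At ω = 40 rad/s:
zero (1 + j40·0.0125) = 1 + j0.5 → |·| ≈ 1.118, ∠ ≈ 26.57°
pole (1 + j40·0.125) = 1 + j5 → |·| ≈ 5.099, ∠ ≈ 78.69°
pole (1 + j40·0.025) = 1 + j1 → |·| ≈ 1.4142, ∠ ≈ 45.00°
pole (1 + j40·0.002) = 1 + j0.08 → |·| ≈ 1.0032, ∠ ≈ 4.57°
|H| = 0.0025 · 1.118 / (5.099 · 1.4142 · 1.0032) ≈ 0.00038637
Gain = 20 log₁₀(0.00038637) ≈ -68.26 dB
∠H = (26.57°) − (78.69° + 45.00° + 4.57°) = -101.69°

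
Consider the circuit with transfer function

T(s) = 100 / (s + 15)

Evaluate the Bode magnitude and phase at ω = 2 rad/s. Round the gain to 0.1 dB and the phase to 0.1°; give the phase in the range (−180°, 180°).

16.4 dB, -7.6°

At s = jω = j2:
pole (s+15): 15 + j2 → |·| = √(15²+2²) = √229 ≈ 15.133, ∠ = arctan(2/15) ≈ 7.59°
|T| = 100 / 15.133 ≈ 6.6081
Gain = 20 log₁₀(6.6081) ≈ 16.40 dB
∠T = 0.00° − 7.59° = -7.59°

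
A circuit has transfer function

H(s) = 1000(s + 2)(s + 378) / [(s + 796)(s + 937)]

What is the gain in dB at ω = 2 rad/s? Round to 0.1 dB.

3.1 dB

At s = jω = j2:
zero (s+2): 2 + j2 → |·| = √(2²+2²) = √8 ≈ 2.8284, ∠ = arctan(2/2) ≈ 45.00°
zero (s+378): 378 + j2 → |·| = √(378²+2²) = √142888 ≈ 378.01, ∠ = arctan(2/378) ≈ 0.30°
pole (s+796): 796 + j2 → |·| = √(796²+2²) = √633620 ≈ 796, ∠ = arctan(2/796) ≈ 0.14°
pole (s+937): 937 + j2 → |·| = √(937²+2²) = √877973 ≈ 937, ∠ = arctan(2/937) ≈ 0.12°
|H| = 1000 · 1069.2 / 7.4585e+05 ≈ 1.4335
Gain = 20 log₁₀(1.4335) ≈ 3.13 dB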